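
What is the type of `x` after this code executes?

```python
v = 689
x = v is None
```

'is' comparison returns bool

bool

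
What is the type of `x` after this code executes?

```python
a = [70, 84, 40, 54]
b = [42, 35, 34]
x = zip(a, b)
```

zip() returns a zip object

zip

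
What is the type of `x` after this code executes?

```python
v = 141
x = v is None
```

'is' comparison returns bool

bool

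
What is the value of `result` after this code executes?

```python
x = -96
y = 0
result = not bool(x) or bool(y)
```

x = -96; y = 0; result = False

False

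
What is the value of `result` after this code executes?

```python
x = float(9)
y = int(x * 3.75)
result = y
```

x = 9.0; y = 33; result = 33

33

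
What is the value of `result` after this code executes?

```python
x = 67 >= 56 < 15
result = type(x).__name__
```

x is bool; result = 'bool'

'bool'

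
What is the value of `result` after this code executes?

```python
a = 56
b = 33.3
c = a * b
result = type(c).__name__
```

a is int; b is float; c is float; result = 'float'

'float'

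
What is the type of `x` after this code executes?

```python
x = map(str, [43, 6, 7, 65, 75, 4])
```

map() returns a map object

map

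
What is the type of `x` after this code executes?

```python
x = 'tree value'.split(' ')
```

str.split() returns list

list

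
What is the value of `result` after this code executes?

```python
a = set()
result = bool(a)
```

a = set(); result = False

False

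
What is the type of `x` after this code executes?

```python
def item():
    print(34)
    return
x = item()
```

Bare return returns None

NoneType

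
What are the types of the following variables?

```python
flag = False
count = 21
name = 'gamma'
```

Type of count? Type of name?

count is assigned a bare integer (no decimal point), so it is an int; name is assigned a quoted string literal, so it is a str

int, str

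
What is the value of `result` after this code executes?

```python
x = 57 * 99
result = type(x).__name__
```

x is int; result = 'int'

'int'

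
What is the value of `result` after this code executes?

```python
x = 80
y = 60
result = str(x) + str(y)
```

x = 80; y = 60; result = '8060'

'8060'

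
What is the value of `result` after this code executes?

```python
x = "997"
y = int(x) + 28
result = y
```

x = '997'; y = 1025; result = 1025

1025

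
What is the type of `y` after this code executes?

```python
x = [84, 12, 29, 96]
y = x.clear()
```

list.clear() returns None

NoneType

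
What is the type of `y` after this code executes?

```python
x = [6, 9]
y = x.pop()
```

list.pop() returns the popped element

int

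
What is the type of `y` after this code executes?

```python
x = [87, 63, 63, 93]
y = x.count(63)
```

list.count() returns int

int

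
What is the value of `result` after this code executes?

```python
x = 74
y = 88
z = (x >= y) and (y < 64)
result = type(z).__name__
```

x is int; y is int; z is bool; result = 'bool'

'bool'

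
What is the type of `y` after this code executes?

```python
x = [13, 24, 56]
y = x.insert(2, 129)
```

list.insert() returns None

NoneType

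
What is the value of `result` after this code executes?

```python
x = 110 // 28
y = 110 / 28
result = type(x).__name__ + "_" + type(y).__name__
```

x is int; y is float; result = 'int_float'

'int_float'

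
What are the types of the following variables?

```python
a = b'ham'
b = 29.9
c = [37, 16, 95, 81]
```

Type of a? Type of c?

a is assigned a bytes literal (b'...' prefix); c is assigned a list literal (square brackets)

bytes, list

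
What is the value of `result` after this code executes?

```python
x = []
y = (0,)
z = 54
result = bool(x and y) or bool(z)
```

x = []; y = (0,); z = 54; result = True

True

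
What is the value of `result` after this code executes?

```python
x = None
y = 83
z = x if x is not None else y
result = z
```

x = None; y = 83; z = 83; result = 83

83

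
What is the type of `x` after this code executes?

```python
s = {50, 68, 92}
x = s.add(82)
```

set.add() returns None (mutates in place)

NoneType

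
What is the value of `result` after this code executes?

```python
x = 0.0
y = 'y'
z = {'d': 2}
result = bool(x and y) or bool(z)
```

x = 0.0; y = 'y'; z = {'d': 2}; result = True

True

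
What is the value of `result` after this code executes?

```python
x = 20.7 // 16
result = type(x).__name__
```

x is float; result = 'float'

'float'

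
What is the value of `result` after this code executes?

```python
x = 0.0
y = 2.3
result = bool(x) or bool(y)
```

x = 0.0; y = 2.3; result = True

True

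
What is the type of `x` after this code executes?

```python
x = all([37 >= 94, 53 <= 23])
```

all() returns bool

bool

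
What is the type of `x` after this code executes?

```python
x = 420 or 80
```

'or' returns first truthy value (int)

int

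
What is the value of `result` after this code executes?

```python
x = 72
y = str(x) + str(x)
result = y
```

x = 72; y = '7272'; result = '7272'

'7272'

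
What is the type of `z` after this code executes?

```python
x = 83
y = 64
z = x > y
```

Comparison returns bool

bool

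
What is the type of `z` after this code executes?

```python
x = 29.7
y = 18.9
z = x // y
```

float // float = float

float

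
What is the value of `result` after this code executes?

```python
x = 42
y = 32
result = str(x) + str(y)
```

x = 42; y = 32; result = '4232'

'4232'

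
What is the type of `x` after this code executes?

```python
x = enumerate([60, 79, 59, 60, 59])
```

enumerate() returns an enumerate object

enumerate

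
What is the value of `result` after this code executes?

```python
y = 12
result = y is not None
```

y = 12; result = True

True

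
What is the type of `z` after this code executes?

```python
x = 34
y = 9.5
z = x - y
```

int - float = float

float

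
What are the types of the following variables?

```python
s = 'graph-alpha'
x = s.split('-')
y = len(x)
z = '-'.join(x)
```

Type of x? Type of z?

str.split() returns list; str.join() returns str

list, str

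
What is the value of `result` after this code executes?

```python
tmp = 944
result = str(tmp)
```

tmp = 944; result = '944'

'944'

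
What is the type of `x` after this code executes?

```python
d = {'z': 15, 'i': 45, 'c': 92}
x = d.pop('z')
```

dict.pop() returns the value

int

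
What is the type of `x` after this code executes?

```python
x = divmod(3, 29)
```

divmod() returns tuple of (quotient, remainder)

tuple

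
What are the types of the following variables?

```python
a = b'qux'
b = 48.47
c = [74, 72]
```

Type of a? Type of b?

a is assigned a bytes literal (b'...' prefix); b is assigned a number with a decimal point, so it is a float

bytes, float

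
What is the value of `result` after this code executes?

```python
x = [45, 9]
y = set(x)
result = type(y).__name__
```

x is list; y is set; result = 'set'

'set'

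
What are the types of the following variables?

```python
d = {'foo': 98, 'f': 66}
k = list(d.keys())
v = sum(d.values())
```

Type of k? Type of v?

list() converts to list; sum of ints is int

list, int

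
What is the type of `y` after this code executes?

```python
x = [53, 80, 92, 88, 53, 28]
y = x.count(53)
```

list.count() returns int

int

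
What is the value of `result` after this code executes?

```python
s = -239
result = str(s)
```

s = -239; result = '-239'

'-239'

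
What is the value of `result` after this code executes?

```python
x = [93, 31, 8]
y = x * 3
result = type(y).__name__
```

x is list; y is list; result = 'list'

'list'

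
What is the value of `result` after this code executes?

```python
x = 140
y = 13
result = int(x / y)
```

x = 140; y = 13; result = 10

10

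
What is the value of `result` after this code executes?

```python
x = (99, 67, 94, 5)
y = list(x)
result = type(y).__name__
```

x is tuple; y is list; result = 'list'

'list'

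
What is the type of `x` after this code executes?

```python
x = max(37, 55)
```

max() of ints returns int

int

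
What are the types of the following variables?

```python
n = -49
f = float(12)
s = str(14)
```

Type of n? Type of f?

n is assigned a bare integer (no decimal point), so it is an int; f is assigned the result of calling float(), which returns a float

int, float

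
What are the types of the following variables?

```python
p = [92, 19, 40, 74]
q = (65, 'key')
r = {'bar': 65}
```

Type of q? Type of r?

q is assigned a tuple (parenthesized, comma-separated values); r is assigned a dict literal ({key: value})

tuple, dict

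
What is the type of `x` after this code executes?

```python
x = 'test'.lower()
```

str.lower() returns str

str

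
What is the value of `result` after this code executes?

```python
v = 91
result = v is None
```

v = 91; result = False

False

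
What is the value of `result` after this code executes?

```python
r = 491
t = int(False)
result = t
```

r = 491; t = 0; result = 0

0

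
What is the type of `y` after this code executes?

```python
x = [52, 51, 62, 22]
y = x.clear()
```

list.clear() returns None

NoneType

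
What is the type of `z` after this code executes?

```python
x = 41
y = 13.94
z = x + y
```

int + float = float

float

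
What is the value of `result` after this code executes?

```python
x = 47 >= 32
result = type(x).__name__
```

x is bool; result = 'bool'

'bool'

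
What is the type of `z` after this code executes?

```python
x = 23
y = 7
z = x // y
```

int // int = int

int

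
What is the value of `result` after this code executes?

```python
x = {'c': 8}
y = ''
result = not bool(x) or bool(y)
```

x = {'c': 8}; y = ''; result = False

False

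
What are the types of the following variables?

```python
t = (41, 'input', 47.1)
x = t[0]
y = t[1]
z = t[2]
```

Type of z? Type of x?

tuple[2] is float; tuple[0] is int

float, int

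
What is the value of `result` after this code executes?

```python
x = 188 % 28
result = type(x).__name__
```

x is int; result = 'int'

'int'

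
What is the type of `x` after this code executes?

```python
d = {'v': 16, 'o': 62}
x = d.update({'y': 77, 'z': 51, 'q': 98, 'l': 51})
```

dict.update() returns None

NoneType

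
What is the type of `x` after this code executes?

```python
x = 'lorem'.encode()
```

str.encode() returns bytes

bytes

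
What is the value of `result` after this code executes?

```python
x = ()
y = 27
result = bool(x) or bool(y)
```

x = (); y = 27; result = True

True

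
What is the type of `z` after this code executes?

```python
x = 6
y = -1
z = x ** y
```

int ** negative = float

float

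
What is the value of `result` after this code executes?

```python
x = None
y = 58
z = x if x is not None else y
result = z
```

x = None; y = 58; z = 58; result = 58

58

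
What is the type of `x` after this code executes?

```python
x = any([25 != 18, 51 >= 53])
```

any() returns bool

bool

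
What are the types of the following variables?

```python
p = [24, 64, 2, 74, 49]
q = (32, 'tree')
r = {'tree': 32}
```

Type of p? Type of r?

p is assigned a list literal (square brackets); r is assigned a dict literal ({key: value})

list, dict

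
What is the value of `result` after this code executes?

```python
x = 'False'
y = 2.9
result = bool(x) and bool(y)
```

x = 'False'; y = 2.9; result = True

True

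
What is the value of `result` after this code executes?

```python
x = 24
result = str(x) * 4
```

x = 24; result = '24242424'

'24242424'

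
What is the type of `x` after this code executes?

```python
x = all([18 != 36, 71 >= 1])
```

all() returns bool

bool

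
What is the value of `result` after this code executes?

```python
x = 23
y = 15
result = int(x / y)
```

x = 23; y = 15; result = 1

1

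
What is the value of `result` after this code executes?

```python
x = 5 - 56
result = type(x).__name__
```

x is int; result = 'int'

'int'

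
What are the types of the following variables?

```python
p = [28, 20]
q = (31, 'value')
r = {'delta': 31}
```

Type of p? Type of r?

p is assigned a list literal (square brackets); r is assigned a dict literal ({key: value})

list, dict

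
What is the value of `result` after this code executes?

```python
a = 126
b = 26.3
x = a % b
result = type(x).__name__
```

a is int; b is float; x is float; result = 'float'

'float'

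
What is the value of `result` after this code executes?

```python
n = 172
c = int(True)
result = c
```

n = 172; c = 1; result = 1

1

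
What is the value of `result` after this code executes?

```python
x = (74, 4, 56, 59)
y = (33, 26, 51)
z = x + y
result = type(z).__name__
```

x is tuple; y is tuple; z is tuple; result = 'tuple'

'tuple'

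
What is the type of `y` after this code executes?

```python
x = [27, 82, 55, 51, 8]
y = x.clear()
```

list.clear() returns None

NoneType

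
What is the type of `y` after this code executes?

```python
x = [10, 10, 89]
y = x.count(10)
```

list.count() returns int

int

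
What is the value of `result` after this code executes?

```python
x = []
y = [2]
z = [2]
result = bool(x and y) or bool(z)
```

x = []; y = [2]; z = [2]; result = True

True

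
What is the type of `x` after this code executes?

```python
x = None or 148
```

'or' with None returns the other truthy value

int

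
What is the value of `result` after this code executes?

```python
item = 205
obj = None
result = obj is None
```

item = 205; obj = None; result = True

True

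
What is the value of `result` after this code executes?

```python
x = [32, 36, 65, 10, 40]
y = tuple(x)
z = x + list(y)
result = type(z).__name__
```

x is list; y is tuple; z is list; result = 'list'

'list'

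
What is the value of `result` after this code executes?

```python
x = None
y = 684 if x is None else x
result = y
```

x = None; y = 684; result = 684

684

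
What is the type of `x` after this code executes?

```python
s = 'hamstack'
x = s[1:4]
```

Slicing a str returns str

str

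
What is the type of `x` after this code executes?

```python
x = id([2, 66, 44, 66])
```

id() returns int

int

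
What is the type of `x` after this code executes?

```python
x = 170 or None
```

'or' returns first truthy value

int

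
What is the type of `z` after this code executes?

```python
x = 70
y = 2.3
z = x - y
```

int - float = float

float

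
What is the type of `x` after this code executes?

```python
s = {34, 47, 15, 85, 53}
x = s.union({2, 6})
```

set.union() returns a new set

set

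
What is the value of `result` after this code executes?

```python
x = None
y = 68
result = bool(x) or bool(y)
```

x = None; y = 68; result = True

True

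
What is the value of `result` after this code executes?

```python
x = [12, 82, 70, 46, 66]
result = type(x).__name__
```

x is list; result = 'list'

'list'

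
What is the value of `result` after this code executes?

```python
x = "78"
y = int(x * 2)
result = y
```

x = '78'; y = 7878; result = 7878

7878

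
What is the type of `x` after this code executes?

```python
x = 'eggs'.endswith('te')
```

str.endswith() returns bool

bool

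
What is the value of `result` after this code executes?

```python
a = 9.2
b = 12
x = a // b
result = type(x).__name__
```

a is float; b is int; x is float; result = 'float'

'float'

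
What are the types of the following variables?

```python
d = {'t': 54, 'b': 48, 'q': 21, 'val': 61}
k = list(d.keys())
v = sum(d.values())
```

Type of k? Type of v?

list() converts to list; sum of ints is int

list, int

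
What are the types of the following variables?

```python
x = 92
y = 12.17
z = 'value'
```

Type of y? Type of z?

y is assigned a number with a decimal point, so it is a float; z is assigned a quoted string literal, so it is a str

float, str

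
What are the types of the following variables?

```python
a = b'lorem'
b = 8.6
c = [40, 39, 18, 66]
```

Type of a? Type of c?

a is assigned a bytes literal (b'...' prefix); c is assigned a list literal (square brackets)

bytes, list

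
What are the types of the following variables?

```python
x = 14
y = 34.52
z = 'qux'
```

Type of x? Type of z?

x is assigned a bare integer (no decimal point), so it is an int; z is assigned a quoted string literal, so it is a str

int, str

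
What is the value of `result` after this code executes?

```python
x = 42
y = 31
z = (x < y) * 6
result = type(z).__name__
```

x is int; y is int; z is int; result = 'int'

'int'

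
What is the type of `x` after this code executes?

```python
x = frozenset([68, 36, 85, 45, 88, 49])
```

frozenset() returns frozenset

frozenset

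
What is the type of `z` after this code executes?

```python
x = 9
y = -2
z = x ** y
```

int ** negative = float

float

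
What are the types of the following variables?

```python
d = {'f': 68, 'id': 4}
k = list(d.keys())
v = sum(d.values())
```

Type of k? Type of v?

list() converts to list; sum of ints is int

list, int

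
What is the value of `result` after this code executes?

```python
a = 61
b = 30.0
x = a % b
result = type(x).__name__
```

a is int; b is float; x is float; result = 'float'

'float'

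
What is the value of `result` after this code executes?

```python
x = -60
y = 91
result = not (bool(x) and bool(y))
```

x = -60; y = 91; result = False

False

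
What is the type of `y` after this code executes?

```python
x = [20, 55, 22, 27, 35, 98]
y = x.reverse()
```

list.reverse() returns None

NoneType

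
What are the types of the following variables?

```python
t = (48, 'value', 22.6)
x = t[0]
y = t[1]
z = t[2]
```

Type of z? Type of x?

tuple[2] is float; tuple[0] is int

float, int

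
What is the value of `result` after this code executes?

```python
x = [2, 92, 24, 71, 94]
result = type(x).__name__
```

x is list; result = 'list'

'list'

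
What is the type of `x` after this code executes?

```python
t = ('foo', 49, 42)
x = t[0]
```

Index 0 of tuple is a str literal

str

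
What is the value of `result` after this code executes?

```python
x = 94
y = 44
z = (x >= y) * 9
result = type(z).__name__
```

x is int; y is int; z is int; result = 'int'

'int'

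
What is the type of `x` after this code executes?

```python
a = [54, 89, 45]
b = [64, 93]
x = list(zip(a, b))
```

list(zip()) returns a list of tuples

list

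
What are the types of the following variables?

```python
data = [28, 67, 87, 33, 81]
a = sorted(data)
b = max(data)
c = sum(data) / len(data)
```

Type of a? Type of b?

sorted() returns list; max of ints returns int

list, int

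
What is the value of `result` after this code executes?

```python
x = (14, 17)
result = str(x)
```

x = (14, 17); result = '(14, 17)'

'(14, 17)'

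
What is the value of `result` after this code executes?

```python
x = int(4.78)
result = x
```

x = 4; result = 4

4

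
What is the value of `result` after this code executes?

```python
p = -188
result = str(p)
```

p = -188; result = '-188'

'-188'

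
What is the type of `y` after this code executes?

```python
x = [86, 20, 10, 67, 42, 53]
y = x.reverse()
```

list.reverse() returns None

NoneType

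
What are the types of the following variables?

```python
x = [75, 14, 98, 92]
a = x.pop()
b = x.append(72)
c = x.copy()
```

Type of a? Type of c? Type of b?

pop() returns element; copy() returns list; append() returns None

int, list, NoneType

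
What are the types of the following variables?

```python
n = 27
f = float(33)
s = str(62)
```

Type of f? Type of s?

f is assigned the result of calling float(), which returns a float; s is assigned the result of calling str(), which returns a str

float, str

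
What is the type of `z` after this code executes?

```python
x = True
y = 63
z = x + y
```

bool + int = int (bool is subclass of int)

int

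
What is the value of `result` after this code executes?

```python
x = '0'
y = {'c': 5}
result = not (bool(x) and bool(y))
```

x = '0'; y = {'c': 5}; result = False

False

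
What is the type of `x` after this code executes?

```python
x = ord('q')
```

ord() returns int (code point)

int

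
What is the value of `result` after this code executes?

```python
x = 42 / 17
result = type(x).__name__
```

x is float; result = 'float'

'float'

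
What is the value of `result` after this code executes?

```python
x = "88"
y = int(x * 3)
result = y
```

x = '88'; y = 888888; result = 888888

888888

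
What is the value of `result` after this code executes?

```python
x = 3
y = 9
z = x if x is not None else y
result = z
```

x = 3; y = 9; z = 3; result = 3

3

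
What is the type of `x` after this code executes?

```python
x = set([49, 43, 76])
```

set() constructor returns set

set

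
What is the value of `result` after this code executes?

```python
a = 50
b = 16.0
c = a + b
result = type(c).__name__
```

a is int; b is float; c is float; result = 'float'

'float'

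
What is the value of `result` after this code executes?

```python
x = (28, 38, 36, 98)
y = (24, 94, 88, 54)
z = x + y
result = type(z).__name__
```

x is tuple; y is tuple; z is tuple; result = 'tuple'

'tuple'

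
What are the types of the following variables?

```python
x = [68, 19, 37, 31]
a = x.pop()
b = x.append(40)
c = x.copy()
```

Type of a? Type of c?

pop() returns element; copy() returns list

int, list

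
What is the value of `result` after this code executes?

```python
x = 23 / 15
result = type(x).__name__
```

x is float; result = 'float'

'float'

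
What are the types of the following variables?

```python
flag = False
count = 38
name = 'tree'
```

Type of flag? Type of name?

flag is assigned the constant False, which has type bool; name is assigned a quoted string literal, so it is a str

bool, str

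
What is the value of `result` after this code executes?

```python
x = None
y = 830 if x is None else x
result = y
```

x = None; y = 830; result = 830

830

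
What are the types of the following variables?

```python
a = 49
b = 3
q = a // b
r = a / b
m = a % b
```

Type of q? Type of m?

// returns int; % of ints returns int

int, int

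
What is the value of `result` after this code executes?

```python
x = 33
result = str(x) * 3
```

x = 33; result = '333333'

'333333'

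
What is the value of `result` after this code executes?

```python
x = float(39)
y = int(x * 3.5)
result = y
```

x = 39.0; y = 136; result = 136

136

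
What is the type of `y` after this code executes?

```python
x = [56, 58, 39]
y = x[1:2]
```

Slicing a list returns a list

list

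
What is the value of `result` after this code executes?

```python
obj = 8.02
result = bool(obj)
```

obj = 8.02; result = True

True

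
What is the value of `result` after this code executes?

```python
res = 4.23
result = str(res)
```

res = 4.23; result = '4.23'

'4.23'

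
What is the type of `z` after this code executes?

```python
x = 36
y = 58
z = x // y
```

int // int = int

int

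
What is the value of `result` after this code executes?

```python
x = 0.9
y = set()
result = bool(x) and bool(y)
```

x = 0.9; y = set(); result = False

False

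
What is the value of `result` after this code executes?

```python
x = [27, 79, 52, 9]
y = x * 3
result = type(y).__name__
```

x is list; y is list; result = 'list'

'list'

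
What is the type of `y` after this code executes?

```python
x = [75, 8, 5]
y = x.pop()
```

list.pop() returns the popped element

int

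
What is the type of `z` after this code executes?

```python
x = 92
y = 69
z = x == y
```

Equality comparison returns bool

bool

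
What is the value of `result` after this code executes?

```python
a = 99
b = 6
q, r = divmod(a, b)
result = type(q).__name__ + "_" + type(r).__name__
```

a is int; b is int; q is int; r is int; result = 'int_int'

'int_int'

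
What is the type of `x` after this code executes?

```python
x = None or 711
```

'or' with None returns the other truthy value

int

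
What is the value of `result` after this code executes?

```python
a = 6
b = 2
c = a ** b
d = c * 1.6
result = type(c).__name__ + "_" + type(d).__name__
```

a is int; b is int; c is int; d is float; result = 'int_float'

'int_float'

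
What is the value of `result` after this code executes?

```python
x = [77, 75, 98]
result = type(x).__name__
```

x is list; result = 'list'

'list'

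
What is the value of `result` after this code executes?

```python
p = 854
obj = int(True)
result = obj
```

p = 854; obj = 1; result = 1

1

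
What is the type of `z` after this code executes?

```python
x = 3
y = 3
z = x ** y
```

positive int ** positive int = int

int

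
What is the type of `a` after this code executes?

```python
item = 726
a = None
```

None has type NoneType

NoneType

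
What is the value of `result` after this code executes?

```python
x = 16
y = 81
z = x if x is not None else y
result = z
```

x = 16; y = 81; z = 16; result = 16

16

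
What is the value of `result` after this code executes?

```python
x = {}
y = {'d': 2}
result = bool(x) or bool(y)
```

x = {}; y = {'d': 2}; result = True

True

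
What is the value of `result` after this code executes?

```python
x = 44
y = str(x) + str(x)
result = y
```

x = 44; y = '4444'; result = '4444'

'4444'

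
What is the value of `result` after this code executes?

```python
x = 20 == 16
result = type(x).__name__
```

x is bool; result = 'bool'

'bool'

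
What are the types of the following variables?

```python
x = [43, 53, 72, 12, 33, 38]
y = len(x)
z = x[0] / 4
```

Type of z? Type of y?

int / int = float; len() returns int

float, int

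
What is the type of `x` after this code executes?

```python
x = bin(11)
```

bin() returns str representation

str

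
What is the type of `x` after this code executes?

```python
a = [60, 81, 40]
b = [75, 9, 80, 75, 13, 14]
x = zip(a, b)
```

zip() returns a zip object

zip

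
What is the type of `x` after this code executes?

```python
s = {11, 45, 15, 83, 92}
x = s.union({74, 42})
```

set.union() returns a new set

set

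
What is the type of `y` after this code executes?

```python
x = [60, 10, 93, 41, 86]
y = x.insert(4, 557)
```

list.insert() returns None

NoneType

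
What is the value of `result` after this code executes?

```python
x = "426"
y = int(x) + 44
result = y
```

x = '426'; y = 470; result = 470

470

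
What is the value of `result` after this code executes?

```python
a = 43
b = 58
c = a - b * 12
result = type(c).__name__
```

a is int; b is int; c is int; result = 'int'

'int'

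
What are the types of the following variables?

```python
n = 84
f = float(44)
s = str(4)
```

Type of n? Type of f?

n is assigned a bare integer (no decimal point), so it is an int; f is assigned the result of calling float(), which returns a float

int, float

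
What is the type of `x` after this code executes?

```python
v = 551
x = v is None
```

'is' comparison returns bool

bool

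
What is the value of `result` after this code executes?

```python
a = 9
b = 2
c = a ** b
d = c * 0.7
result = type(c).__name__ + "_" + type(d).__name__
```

a is int; b is int; c is int; d is float; result = 'int_float'

'int_float'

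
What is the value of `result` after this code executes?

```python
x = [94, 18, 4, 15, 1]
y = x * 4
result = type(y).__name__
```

x is list; y is list; result = 'list'

'list'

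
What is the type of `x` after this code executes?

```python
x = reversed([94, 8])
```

reversed() on a list returns list_reverseiterator

list_reverseiterator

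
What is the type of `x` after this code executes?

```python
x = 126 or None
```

'or' returns first truthy value

int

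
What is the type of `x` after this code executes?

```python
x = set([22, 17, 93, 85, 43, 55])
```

set() constructor returns set

set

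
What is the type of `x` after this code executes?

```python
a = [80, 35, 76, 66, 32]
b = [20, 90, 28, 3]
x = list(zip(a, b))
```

list(zip()) returns a list of tuples

list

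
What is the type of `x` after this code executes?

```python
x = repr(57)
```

repr() returns str

str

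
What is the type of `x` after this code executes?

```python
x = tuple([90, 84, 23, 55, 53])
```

tuple() constructor returns tuple

tuple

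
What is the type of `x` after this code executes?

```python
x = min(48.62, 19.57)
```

min() of floats returns float

float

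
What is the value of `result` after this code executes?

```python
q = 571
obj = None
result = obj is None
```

q = 571; obj = None; result = True

True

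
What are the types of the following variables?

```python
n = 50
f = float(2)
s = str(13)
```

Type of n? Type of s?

n is assigned a bare integer (no decimal point), so it is an int; s is assigned the result of calling str(), which returns a str

int, str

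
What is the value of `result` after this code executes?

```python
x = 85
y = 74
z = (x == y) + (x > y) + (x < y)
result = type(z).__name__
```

x is int; y is int; z is int; result = 'int'

'int'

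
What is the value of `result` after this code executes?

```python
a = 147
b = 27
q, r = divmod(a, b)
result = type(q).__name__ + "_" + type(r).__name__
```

a is int; b is int; q is int; r is int; result = 'int_int'

'int_int'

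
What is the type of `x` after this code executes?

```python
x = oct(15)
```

oct() returns str representation

str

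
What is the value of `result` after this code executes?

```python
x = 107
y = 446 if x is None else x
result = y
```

x = 107; y = 107; result = 107

107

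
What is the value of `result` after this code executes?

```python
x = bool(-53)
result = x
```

x = True; result = True

True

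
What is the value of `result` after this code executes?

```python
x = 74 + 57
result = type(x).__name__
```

x is int; result = 'int'

'int'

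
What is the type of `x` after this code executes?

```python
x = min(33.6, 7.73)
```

min() of floats returns float

float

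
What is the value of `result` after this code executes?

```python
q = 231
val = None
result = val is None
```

q = 231; val = None; result = True

True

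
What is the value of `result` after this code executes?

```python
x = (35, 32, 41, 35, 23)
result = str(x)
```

x = (35, 32, 41, 35, 23); result = '(35, 32, 41, 35, 23)'

'(35, 32, 41, 35, 23)'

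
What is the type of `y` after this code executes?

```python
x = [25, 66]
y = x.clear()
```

list.clear() returns None

NoneType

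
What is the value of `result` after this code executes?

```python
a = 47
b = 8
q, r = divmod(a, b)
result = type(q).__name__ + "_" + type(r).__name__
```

a is int; b is int; q is int; r is int; result = 'int_int'

'int_int'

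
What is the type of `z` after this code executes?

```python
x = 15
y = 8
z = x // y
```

int // int = int

int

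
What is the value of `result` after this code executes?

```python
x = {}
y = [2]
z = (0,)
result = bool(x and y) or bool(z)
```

x = {}; y = [2]; z = (0,); result = True

True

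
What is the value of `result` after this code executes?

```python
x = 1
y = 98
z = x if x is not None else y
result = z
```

x = 1; y = 98; z = 1; result = 1

1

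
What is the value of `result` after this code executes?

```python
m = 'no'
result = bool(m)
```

m = 'no'; result = True

True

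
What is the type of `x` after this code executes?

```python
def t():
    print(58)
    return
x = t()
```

Bare return returns None

NoneType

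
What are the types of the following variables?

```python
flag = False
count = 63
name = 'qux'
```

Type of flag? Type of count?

flag is assigned the constant False, which has type bool; count is assigned a bare integer (no decimal point), so it is an int

bool, int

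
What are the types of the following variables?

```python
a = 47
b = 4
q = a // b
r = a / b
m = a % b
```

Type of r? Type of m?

/ returns float; % of ints returns int

float, int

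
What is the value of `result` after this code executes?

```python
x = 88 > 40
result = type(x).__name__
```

x is bool; result = 'bool'

'bool'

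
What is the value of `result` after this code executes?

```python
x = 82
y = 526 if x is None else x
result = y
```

x = 82; y = 82; result = 82

82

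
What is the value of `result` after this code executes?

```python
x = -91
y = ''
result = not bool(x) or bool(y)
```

x = -91; y = ''; result = False

False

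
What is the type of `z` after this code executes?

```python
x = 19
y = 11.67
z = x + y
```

int + float = float

float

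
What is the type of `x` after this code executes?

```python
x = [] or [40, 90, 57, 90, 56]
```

'or' returns first truthy value (list)

list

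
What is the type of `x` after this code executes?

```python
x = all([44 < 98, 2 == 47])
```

all() returns bool

bool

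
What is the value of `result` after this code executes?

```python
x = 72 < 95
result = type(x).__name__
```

x is bool; result = 'bool'

'bool'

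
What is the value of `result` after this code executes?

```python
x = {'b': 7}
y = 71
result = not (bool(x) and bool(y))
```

x = {'b': 7}; y = 71; result = False

False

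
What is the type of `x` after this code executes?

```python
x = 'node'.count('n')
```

str.count() returns int

int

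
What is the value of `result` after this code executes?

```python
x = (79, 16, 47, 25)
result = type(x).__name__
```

x is tuple; result = 'tuple'

'tuple'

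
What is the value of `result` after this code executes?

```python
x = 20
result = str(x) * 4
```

x = 20; result = '20202020'

'20202020'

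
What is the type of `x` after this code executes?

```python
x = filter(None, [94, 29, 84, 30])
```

filter() returns a filter object

filter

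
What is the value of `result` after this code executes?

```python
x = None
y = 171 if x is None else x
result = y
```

x = None; y = 171; result = 171

171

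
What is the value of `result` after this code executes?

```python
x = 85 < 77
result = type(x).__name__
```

x is bool; result = 'bool'

'bool'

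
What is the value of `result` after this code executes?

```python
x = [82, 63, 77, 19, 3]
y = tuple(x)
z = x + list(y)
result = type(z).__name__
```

x is list; y is tuple; z is list; result = 'list'

'list'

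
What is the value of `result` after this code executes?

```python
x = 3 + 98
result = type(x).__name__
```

x is int; result = 'int'

'int'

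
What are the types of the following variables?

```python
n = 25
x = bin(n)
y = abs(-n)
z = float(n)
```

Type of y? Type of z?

abs() of int returns int; float() returns float

int, float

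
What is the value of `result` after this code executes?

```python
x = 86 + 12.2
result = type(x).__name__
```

x is float; result = 'float'

'float'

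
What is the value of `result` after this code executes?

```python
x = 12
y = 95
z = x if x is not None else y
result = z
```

x = 12; y = 95; z = 12; result = 12

12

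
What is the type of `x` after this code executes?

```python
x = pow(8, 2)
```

pow(int, int) returns int

int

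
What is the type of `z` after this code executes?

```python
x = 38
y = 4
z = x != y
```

Comparison returns bool

bool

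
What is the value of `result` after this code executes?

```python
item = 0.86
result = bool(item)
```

item = 0.86; result = True

True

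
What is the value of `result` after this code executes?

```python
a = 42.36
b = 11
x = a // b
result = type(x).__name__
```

a is float; b is int; x is float; result = 'float'

'float'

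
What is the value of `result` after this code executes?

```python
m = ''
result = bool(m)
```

m = ''; result = False

False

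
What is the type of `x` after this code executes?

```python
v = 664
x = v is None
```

'is' comparison returns bool

bool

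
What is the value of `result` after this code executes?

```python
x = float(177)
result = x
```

x = 177.0; result = 177.0

177.0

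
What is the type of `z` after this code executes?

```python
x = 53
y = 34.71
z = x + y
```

int + float = float

float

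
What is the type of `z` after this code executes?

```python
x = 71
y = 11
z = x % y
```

int % int = int

int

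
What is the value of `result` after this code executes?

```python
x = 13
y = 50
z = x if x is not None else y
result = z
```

x = 13; y = 50; z = 13; result = 13

13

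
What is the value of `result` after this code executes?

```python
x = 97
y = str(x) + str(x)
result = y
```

x = 97; y = '9797'; result = '9797'

'9797'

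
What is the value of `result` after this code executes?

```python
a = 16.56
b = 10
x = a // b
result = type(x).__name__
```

a is float; b is int; x is float; result = 'float'

'float'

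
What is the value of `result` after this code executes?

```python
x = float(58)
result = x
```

x = 58.0; result = 58.0

58.0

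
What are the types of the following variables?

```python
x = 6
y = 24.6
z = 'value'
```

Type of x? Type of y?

x is assigned a bare integer (no decimal point), so it is an int; y is assigned a number with a decimal point, so it is a float

int, float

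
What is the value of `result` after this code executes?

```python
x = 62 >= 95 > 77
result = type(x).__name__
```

x is bool; result = 'bool'

'bool'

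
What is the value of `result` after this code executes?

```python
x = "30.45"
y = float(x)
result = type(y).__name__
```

x is str; y is float; result = 'float'

'float'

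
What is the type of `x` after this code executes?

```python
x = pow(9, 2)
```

pow(int, int) returns int

int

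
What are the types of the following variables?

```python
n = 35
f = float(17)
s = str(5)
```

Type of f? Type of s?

f is assigned the result of calling float(), which returns a float; s is assigned the result of calling str(), which returns a str

float, str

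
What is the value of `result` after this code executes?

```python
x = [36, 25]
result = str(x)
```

x = [36, 25]; result = '[36, 25]'

'[36, 25]'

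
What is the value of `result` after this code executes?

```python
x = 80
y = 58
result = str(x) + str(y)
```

x = 80; y = 58; result = '8058'

'8058'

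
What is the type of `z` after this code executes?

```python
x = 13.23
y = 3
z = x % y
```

float % int = float

float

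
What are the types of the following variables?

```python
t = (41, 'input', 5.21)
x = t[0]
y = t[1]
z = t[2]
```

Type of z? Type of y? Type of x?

tuple[2] is float; tuple[1] is str; tuple[0] is int

float, str, int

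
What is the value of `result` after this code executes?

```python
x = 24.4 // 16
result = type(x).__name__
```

x is float; result = 'float'

'float'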